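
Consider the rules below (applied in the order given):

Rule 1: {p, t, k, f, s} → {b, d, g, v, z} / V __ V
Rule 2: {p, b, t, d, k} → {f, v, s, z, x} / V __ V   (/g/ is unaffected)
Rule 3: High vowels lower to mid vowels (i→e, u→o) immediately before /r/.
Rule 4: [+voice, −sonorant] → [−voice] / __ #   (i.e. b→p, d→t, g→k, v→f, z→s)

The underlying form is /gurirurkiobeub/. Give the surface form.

gorerorkioveup

Rule 1 (intervocalic voicing): no segment meets the environment; /gurirurkiobeub/ is unchanged.
Rule 2 (intervocalic spirantization): /b/ is a stop between vowels /o/ and /e/, so it spirantizes to the fricative [v]. /gurirurkiobeub/ → gurirurkioveub.
Rule 3 (pre-rhotic lowering): /u/ is a high vowel immediately before /r/, so it lowers to [o]. /i/ is a high vowel immediately before /r/, so it lowers to [e]. /u/ is a high vowel immediately before /r/, so it lowers to [o]. /gurirurkioveub/ → gorerorkioveub.
Rule 4 (final devoicing): /b/ is a voiced obstruent in word-final position, so it devoices to [p]. /gorerorkioveub/ → gorerorkioveup.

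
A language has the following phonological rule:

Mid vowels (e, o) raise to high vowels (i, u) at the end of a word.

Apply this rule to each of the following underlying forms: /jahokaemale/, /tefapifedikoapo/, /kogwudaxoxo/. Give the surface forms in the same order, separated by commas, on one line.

/jahokaemale/: /e/ is a mid vowel in word-final position, so it raises to [i]. → [jahokaemali].
/tefapifedikoapo/: /o/ is a mid vowel in word-final position, so it raises to [u]. → [tefapifedikoapu].
/kogwudaxoxo/: /o/ is a mid vowel in word-final position, so it raises to [u]. → [kogwudaxoxu].

jahokaemali, tefapifedikoapu, kogwudaxoxu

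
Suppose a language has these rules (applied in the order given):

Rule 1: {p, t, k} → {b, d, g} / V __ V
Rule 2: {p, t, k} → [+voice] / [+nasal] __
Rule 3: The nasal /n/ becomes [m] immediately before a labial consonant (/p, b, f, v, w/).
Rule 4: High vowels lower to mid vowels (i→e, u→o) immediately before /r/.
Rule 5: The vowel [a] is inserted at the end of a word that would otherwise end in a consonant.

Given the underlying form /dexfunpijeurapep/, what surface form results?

Rule 1 (intervocalic voicing): /p/ is a voiceless stop between vowels /a/ and /e/, so it voices to [b]. /dexfunpijeurapep/ → dexfunpijeurabep.
Rule 2 (post-nasal voicing): /p/ is a voiceless stop immediately after the nasal /n/, so it voices to [b]. /dexfunpijeurabep/ → dexfunbijeurabep.
Rule 3 (nasal place assimilation): /n/ precedes the labial consonant /b/, so it assimilates in place to [m]. /dexfunbijeurabep/ → dexfumbijeurabep.
Rule 4 (pre-rhotic lowering): /u/ is a high vowel immediately before /r/, so it lowers to [o]. /dexfumbijeurabep/ → dexfumbijeorabep.
Rule 5 (final a-epenthesis): the form ends in the consonant /p/, so [a] is inserted word-finally. /dexfumbijeorabep/ → dexfumbijeorabepa.

dexfumbijeorabepa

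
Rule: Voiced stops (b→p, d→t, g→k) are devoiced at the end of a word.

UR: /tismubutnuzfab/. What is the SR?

/b/ is a voiced stop in word-final position, so it devoices to [p].
The other instance of /b/ does not occur in the required environment and remains unchanged.
Surface form: [tismubutnuzfap].

tismubutnuzfap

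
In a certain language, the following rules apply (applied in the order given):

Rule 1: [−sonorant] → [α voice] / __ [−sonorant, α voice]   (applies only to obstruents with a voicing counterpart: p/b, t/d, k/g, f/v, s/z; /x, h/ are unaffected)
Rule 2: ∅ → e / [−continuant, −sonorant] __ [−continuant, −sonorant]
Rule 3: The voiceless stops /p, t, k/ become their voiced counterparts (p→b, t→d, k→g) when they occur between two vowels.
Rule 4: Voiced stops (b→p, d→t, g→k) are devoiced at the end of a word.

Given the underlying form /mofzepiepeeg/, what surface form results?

Rule 1 (regressive voicing assimilation): /f/ precedes the voiced obstruent /z/, so it voices to [v] by assimilation. /mofzepiepeeg/ → movzepiepeeg.
Rule 2 (stop-cluster e-epenthesis): no segment meets the environment; /movzepiepeeg/ is unchanged.
Rule 3 (intervocalic voicing): /p/ is a voiceless stop between vowels /e/ and /i/, so it voices to [b]. /p/ is a voiceless stop between vowels /e/ and /e/, so it voices to [b]. /movzepiepeeg/ → movzebiebeeg.
Rule 4 (final devoicing): /g/ is a voiced stop in word-final position, so it devoices to [k]. /movzebiebeeg/ → movzebiebeek.

movzebiebeek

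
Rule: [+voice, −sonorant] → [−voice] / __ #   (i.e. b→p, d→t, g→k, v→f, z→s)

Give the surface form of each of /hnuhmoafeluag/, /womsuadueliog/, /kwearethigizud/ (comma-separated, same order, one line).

/hnuhmoafeluag/: /g/ is a voiced obstruent in word-final position, so it devoices to [k]. → [hnuhmoafeluak].
/womsuadueliog/: /g/ is a voiced obstruent in word-final position, so it devoices to [k]. → [womsuadueliok].
/kwearethigizud/: /d/ is a voiced obstruent in word-final position, so it devoices to [t]. → [kwearethigizut].

hnuhmoafeluak, womsuadueliok, kwearethigizut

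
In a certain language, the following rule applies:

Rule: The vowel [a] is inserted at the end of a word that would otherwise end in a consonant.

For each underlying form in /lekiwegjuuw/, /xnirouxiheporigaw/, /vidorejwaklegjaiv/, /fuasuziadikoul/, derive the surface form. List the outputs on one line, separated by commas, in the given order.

/lekiwegjuuw/: the form ends in the consonant /w/, so [a] is inserted word-finally. → [lekiwegjuuwa].
/xnirouxiheporigaw/: the form ends in the consonant /w/, so [a] is inserted word-finally. → [xnirouxiheporigawa].
/vidorejwaklegjaiv/: the form ends in the consonant /v/, so [a] is inserted word-finally. → [vidorejwaklegjaiva].
/fuasuziadikoul/: the form ends in the consonant /l/, so [a] is inserted word-finally. → [fuasuziadikoula].

lekiwegjuuwa, xnirouxiheporigawa, vidorejwaklegjaiva, fuasuziadikoula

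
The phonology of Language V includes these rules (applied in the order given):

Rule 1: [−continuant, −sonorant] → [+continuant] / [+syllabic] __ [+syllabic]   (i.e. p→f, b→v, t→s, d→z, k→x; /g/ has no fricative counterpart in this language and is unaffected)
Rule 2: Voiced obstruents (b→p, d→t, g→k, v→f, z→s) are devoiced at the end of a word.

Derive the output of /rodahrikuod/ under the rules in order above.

rozahrixuot

Rule 1 (intervocalic spirantization): /d/ is a stop between vowels /o/ and /a/, so it spirantizes to the fricative [z]. /k/ is a stop between vowels /i/ and /u/, so it spirantizes to the fricative [x]. /rodahrikuod/ → rozahrixuod.
Rule 2 (final devoicing): /d/ is a voiced obstruent in word-final position, so it devoices to [t]. /rozahrixuod/ → rozahrixuot.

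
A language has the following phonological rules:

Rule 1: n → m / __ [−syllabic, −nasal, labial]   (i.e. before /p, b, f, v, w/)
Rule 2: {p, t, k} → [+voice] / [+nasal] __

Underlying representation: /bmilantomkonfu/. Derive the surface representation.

bmilandomgomfu

Rule 1 (nasal place assimilation): /n/ precedes the labial consonant /f/, so it assimilates in place to [m]. /bmilantomkonfu/ → bmilantomkomfu.
Rule 2 (post-nasal voicing): /t/ is a voiceless stop immediately after the nasal /n/, so it voices to [d]. /k/ is a voiceless stop immediately after the nasal /m/, so it voices to [g]. /bmilantomkomfu/ → bmilandomgomfu.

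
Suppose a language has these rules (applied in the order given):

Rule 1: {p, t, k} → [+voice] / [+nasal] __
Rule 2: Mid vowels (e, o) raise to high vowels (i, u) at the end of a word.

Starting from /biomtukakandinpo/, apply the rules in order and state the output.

biomdukakandinbu

Rule 1 (post-nasal voicing): /t/ is a voiceless stop immediately after the nasal /m/, so it voices to [d]. /p/ is a voiceless stop immediately after the nasal /n/, so it voices to [b]. /biomtukakandinpo/ → biomdukakandinbo.
Rule 2 (final vowel raising): /o/ is a mid vowel in word-final position, so it raises to [u]. /biomdukakandinbo/ → biomdukakandinbu.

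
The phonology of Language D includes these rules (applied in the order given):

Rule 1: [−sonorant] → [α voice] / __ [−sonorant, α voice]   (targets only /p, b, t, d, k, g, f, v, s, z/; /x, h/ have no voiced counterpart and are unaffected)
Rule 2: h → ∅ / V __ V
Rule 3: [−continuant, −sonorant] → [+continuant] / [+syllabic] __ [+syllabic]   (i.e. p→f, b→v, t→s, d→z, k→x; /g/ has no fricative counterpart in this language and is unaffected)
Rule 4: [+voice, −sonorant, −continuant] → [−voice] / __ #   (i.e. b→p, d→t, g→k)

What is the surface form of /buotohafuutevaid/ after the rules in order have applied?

Rule 1 (regressive voicing assimilation): no segment meets the environment; /buotohafuutevaid/ is unchanged.
Rule 2 (intervocalic h-deletion): /h/ occurs between vowels /o/ and /a/, so it deletes. /buotohafuutevaid/ → buotoafuutevaid.
Rule 3 (intervocalic spirantization): /t/ is a stop between vowels /o/ and /o/, so it spirantizes to the fricative [s]. /t/ is a stop between vowels /u/ and /e/, so it spirantizes to the fricative [s]. /buotoafuutevaid/ → buosoafuusevaid.
Rule 4 (final devoicing): /d/ is a voiced stop in word-final position, so it devoices to [t]. /buosoafuusevaid/ → buosoafuusevait.

buosoafuusevait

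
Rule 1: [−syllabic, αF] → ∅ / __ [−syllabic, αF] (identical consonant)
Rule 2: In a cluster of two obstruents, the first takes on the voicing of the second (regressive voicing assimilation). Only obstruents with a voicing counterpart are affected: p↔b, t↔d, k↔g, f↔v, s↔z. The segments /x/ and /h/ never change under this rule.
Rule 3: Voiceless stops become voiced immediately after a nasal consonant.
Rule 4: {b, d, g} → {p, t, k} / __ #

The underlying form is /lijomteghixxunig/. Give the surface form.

Rule 1 (degemination): /xx/ is a geminate; the first /x/ deletes. /lijomteghixxunig/ → lijomteghixunig.
Rule 2 (regressive voicing assimilation): /g/ precedes the voiceless obstruent /h/, so it devoices to [k] by assimilation. /lijomteghixunig/ → lijomtekhixunig.
Rule 3 (post-nasal voicing): /t/ is a voiceless stop immediately after the nasal /m/, so it voices to [d]. /lijomtekhixunig/ → lijomdekhixunig.
Rule 4 (final devoicing): /g/ is a voiced stop in word-final position, so it devoices to [k]. /lijomdekhixunig/ → lijomdekhixunik.

lijomdekhixunik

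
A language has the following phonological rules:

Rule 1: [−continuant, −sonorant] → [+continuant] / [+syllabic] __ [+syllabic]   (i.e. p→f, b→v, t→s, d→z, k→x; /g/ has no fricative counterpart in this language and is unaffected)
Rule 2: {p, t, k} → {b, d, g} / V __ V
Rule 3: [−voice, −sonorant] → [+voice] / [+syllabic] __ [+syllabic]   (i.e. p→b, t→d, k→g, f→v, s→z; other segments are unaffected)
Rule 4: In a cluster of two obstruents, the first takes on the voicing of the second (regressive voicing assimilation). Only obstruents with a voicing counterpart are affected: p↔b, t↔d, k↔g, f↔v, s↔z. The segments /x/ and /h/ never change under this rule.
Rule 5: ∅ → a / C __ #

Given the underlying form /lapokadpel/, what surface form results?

Rule 1 (intervocalic spirantization): /p/ is a stop between vowels /a/ and /o/, so it spirantizes to the fricative [f]. /k/ is a stop between vowels /o/ and /a/, so it spirantizes to the fricative [x]. /lapokadpel/ → lafoxadpel.
Rule 2 (intervocalic voicing): no segment meets the environment; /lafoxadpel/ is unchanged.
Rule 3 (intervocalic voicing): /f/ is a voiceless obstruent between vowels /a/ and /o/, so it voices to [v]. /lafoxadpel/ → lavoxadpel.
Rule 4 (regressive voicing assimilation): /d/ precedes the voiceless obstruent /p/, so it devoices to [t] by assimilation. /lavoxadpel/ → lavoxatpel.
Rule 5 (final a-epenthesis): the form ends in the consonant /l/, so [a] is inserted word-finally. /lavoxatpel/ → lavoxatpela.

lavoxatpela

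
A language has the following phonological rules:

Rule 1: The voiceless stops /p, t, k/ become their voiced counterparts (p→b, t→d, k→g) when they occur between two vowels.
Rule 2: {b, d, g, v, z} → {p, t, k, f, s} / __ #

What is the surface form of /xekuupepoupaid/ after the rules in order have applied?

xeguubeboubait

Rule 1 (intervocalic voicing): /k/ is a voiceless stop between vowels /e/ and /u/, so it voices to [g]. /p/ is a voiceless stop between vowels /u/ and /e/, so it voices to [b]. /p/ is a voiceless stop between vowels /e/ and /o/, so it voices to [b]. /p/ is a voiceless stop between vowels /u/ and /a/, so it voices to [b]. /xekuupepoupaid/ → xeguubeboubaid.
Rule 2 (final devoicing): /d/ is a voiced obstruent in word-final position, so it devoices to [t]. /xeguubeboubaid/ → xeguubeboubait.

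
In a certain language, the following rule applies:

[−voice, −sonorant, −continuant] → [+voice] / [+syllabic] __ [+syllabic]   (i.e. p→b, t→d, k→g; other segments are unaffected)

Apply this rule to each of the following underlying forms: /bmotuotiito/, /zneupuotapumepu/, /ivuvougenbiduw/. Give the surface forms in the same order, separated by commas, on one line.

/bmotuotiito/: /t/ is a voiceless stop between vowels /o/ and /u/, so it voices to [d]. /t/ is a voiceless stop between vowels /o/ and /i/, so it voices to [d]. /t/ is a voiceless stop between vowels /i/ and /o/, so it voices to [d]. → [bmoduodiido].
/zneupuotapumepu/: /p/ is a voiceless stop between vowels /u/ and /u/, so it voices to [b]. /t/ is a voiceless stop between vowels /o/ and /a/, so it voices to [d]. /p/ is a voiceless stop between vowels /a/ and /u/, so it voices to [b]. /p/ is a voiceless stop between vowels /e/ and /u/, so it voices to [b]. → [zneubuodabumebu].
/ivuvougenbiduw/: the rule's environment is not met; surfaces unchanged as [ivuvougenbiduw].

bmoduodiido, zneubuodabumebu, ivuvougenbiduw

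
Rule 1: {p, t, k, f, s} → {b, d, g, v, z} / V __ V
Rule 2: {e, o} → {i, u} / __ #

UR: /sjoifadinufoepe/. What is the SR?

Rule 1 (intervocalic voicing): /f/ is a voiceless obstruent between vowels /i/ and /a/, so it voices to [v]. /f/ is a voiceless obstruent between vowels /u/ and /o/, so it voices to [v]. /p/ is a voiceless obstruent between vowels /e/ and /e/, so it voices to [b]. /sjoifadinufoepe/ → sjoivadinuvoebe.
Rule 2 (final vowel raising): /e/ is a mid vowel in word-final position, so it raises to [i]. /sjoivadinuvoebe/ → sjoivadinuvoebi.

sjoivadinuvoebi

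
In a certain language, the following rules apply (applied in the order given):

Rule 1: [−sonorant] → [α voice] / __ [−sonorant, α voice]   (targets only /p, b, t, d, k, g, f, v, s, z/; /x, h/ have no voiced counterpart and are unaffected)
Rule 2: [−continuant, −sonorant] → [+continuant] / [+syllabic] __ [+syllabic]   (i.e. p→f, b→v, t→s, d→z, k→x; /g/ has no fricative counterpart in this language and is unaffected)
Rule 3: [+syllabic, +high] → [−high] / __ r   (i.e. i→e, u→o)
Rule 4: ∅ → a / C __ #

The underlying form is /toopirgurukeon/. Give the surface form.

Rule 1 (regressive voicing assimilation): no segment meets the environment; /toopirgurukeon/ is unchanged.
Rule 2 (intervocalic spirantization): /p/ is a stop between vowels /o/ and /i/, so it spirantizes to the fricative [f]. /k/ is a stop between vowels /u/ and /e/, so it spirantizes to the fricative [x]. /toopirgurukeon/ → toofirguruxeon.
Rule 3 (pre-rhotic lowering): /i/ is a high vowel immediately before /r/, so it lowers to [e]. /u/ is a high vowel immediately before /r/, so it lowers to [o]. /toofirguruxeon/ → toofergoruxeon.
Rule 4 (final a-epenthesis): the form ends in the consonant /n/, so [a] is inserted word-finally. /toofergoruxeon/ → toofergoruxeona.

toofergoruxeona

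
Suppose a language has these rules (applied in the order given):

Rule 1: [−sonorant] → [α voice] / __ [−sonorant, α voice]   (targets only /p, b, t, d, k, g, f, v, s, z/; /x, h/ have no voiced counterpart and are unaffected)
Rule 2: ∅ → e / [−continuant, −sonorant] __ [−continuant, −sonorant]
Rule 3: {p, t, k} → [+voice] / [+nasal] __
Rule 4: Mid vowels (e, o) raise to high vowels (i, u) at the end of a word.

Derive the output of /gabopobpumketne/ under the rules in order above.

Rule 1 (regressive voicing assimilation): /b/ precedes the voiceless obstruent /p/, so it devoices to [p] by assimilation. /gabopobpumketne/ → gabopoppumketne.
Rule 2 (stop-cluster e-epenthesis): /p/ and /p/ form a stop–stop cluster, so [e] is inserted between them. /gabopoppumketne/ → gabopopepumketne.
Rule 3 (post-nasal voicing): /k/ is a voiceless stop immediately after the nasal /m/, so it voices to [g]. /gabopopepumketne/ → gabopopepumgetne.
Rule 4 (final vowel raising): /e/ is a mid vowel in word-final position, so it raises to [i]. /gabopopepumgetne/ → gabopopepumgetni.

gabopopepumgetni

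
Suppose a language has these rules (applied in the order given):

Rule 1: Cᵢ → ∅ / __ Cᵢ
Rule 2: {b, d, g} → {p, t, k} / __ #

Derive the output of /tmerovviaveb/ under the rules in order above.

tmeroviavep

Rule 1 (degemination): /vv/ is a geminate; the first /v/ deletes. /tmerovviaveb/ → tmeroviaveb.
Rule 2 (final devoicing): /b/ is a voiced stop in word-final position, so it devoices to [p]. /tmeroviaveb/ → tmeroviavep.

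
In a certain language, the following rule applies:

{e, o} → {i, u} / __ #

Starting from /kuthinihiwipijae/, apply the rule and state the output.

kuthinihiwipijai

/e/ is a mid vowel in word-final position, so it raises to [i].
Surface form: [kuthinihiwipijai].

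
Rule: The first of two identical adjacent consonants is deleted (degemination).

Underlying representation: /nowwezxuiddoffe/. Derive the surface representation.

nowezxuidofe

/ww/ is a geminate; the first /w/ deletes.
/dd/ is a geminate; the first /d/ deletes.
/ff/ is a geminate; the first /f/ deletes.
The other instances of /n/, /w/, /z/, /x/, /d/, /f/ do not occur in the required environment and remain unchanged.
Surface form: [nowezxuidofe].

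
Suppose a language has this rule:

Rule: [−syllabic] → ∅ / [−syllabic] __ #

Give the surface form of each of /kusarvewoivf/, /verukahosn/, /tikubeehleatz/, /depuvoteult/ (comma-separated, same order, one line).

/kusarvewoivf/: /f/ is the second consonant of a word-final cluster /vf/, so it deletes. → [kusarvewoiv].
/verukahosn/: /n/ is the second consonant of a word-final cluster /sn/, so it deletes. → [verukahos].
/tikubeehleatz/: /z/ is the second consonant of a word-final cluster /tz/, so it deletes. → [tikubeehleat].
/depuvoteult/: /t/ is the second consonant of a word-final cluster /lt/, so it deletes. → [depuvoteul].

kusarvewoiv, verukahos, tikubeehleat, depuvoteul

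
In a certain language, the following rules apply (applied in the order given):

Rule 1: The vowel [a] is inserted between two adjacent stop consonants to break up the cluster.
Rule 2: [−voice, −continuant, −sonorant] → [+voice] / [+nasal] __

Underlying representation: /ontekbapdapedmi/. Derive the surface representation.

ondekabapadapedmi

Rule 1 (stop-cluster a-epenthesis): /k/ and /b/ form a stop–stop cluster, so [a] is inserted between them. /p/ and /d/ form a stop–stop cluster, so [a] is inserted between them. /ontekbapdapedmi/ → ontekabapadapedmi.
Rule 2 (post-nasal voicing): /t/ is a voiceless stop immediately after the nasal /n/, so it voices to [d]. /ontekabapadapedmi/ → ondekabapadapedmi.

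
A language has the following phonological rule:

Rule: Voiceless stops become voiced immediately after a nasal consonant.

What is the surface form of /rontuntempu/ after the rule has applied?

rondundembu

/t/ is a voiceless stop immediately after the nasal /n/, so it voices to [d].
/t/ is a voiceless stop immediately after the nasal /n/, so it voices to [d].
/p/ is a voiceless stop immediately after the nasal /m/, so it voices to [b].
Surface form: [rondundembu].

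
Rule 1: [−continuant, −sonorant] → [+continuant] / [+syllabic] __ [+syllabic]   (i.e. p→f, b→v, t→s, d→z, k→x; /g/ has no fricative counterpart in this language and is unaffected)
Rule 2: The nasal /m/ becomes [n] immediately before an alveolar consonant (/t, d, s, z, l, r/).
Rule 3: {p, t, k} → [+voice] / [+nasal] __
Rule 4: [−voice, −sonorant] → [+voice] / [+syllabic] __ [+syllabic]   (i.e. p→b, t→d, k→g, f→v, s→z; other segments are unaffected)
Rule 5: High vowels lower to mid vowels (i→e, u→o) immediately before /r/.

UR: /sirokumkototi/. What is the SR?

seroxumgozozi

Rule 1 (intervocalic spirantization): /k/ is a stop between vowels /o/ and /u/, so it spirantizes to the fricative [x]. /t/ is a stop between vowels /o/ and /o/, so it spirantizes to the fricative [s]. /t/ is a stop between vowels /o/ and /i/, so it spirantizes to the fricative [s]. /sirokumkototi/ → siroxumkososi.
Rule 2 (nasal place assimilation): no segment meets the environment; /siroxumkososi/ is unchanged.
Rule 3 (post-nasal voicing): /k/ is a voiceless stop immediately after the nasal /m/, so it voices to [g]. /siroxumkososi/ → siroxumgososi.
Rule 4 (intervocalic voicing): /s/ is a voiceless obstruent between vowels /o/ and /o/, so it voices to [z]. /s/ is a voiceless obstruent between vowels /o/ and /i/, so it voices to [z]. /siroxumgososi/ → siroxumgozozi.
Rule 5 (pre-rhotic lowering): /i/ is a high vowel immediately before /r/, so it lowers to [e]. /siroxumgozozi/ → seroxumgozozi.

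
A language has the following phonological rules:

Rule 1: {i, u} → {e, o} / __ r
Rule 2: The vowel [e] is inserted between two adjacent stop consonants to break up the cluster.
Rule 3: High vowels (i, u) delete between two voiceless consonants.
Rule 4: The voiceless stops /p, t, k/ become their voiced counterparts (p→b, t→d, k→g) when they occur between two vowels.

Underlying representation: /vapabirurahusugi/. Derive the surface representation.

Rule 1 (pre-rhotic lowering): /i/ is a high vowel immediately before /r/, so it lowers to [e]. /u/ is a high vowel immediately before /r/, so it lowers to [o]. /vapabirurahusugi/ → vapaberorahusugi.
Rule 2 (stop-cluster e-epenthesis): no segment meets the environment; /vapaberorahusugi/ is unchanged.
Rule 3 (high vowel syncope): /u/ is a high vowel flanked by voiceless consonants /h/ and /s/, so it deletes. /vapaberorahusugi/ → vapaberorahsugi.
Rule 4 (intervocalic voicing): /p/ is a voiceless stop between vowels /a/ and /a/, so it voices to [b]. /vapaberorahsugi/ → vababerorahsugi.

vababerorahsugi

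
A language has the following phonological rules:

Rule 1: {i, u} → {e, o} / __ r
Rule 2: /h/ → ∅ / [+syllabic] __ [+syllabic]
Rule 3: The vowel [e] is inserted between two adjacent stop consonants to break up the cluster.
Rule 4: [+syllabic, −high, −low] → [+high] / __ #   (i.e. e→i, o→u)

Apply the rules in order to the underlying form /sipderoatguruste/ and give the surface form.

sipederoategorusti

Rule 1 (pre-rhotic lowering): /u/ is a high vowel immediately before /r/, so it lowers to [o]. /sipderoatguruste/ → sipderoatgoruste.
Rule 2 (intervocalic h-deletion): no segment meets the environment; /sipderoatgoruste/ is unchanged.
Rule 3 (stop-cluster e-epenthesis): /p/ and /d/ form a stop–stop cluster, so [e] is inserted between them. /t/ and /g/ form a stop–stop cluster, so [e] is inserted between them. /sipderoatgoruste/ → sipederoategoruste.
Rule 4 (final vowel raising): /e/ is a mid vowel in word-final position, so it raises to [i]. /sipederoategoruste/ → sipederoategorusti.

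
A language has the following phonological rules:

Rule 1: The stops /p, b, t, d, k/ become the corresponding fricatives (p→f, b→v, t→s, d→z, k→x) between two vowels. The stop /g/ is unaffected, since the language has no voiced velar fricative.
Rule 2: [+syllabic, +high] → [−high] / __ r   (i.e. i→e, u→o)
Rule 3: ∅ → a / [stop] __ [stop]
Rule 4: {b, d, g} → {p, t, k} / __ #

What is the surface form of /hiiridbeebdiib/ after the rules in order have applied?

hieridabeebadiip

Rule 1 (intervocalic spirantization): no segment meets the environment; /hiiridbeebdiib/ is unchanged.
Rule 2 (pre-rhotic lowering): /i/ is a high vowel immediately before /r/, so it lowers to [e]. /hiiridbeebdiib/ → hieridbeebdiib.
Rule 3 (stop-cluster a-epenthesis): /d/ and /b/ form a stop–stop cluster, so [a] is inserted between them. /b/ and /d/ form a stop–stop cluster, so [a] is inserted between them. /hieridbeebdiib/ → hieridabeebadiib.
Rule 4 (final devoicing): /b/ is a voiced stop in word-final position, so it devoices to [p]. /hieridabeebadiib/ → hieridabeebadiip.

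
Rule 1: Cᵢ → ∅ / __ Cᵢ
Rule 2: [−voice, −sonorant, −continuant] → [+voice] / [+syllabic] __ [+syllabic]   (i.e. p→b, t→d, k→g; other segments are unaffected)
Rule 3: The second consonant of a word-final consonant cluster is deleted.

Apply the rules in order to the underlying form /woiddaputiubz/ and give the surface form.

woidabudiub

Rule 1 (degemination): /dd/ is a geminate; the first /d/ deletes. /woiddaputiubz/ → woidaputiubz.
Rule 2 (intervocalic voicing): /p/ is a voiceless stop between vowels /a/ and /u/, so it voices to [b]. /t/ is a voiceless stop between vowels /u/ and /i/, so it voices to [d]. /woidaputiubz/ → woidabudiubz.
Rule 3 (final cluster simplification): /z/ is the second consonant of a word-final cluster /bz/, so it deletes. /woidabudiubz/ → woidabudiub.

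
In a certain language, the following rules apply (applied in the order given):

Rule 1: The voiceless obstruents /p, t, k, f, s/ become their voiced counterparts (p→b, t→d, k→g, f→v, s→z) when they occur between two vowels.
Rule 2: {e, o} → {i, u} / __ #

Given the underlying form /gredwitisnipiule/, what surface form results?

gredwidisnibiuli

Rule 1 (intervocalic voicing): /t/ is a voiceless obstruent between vowels /i/ and /i/, so it voices to [d]. /p/ is a voiceless obstruent between vowels /i/ and /i/, so it voices to [b]. /gredwitisnipiule/ → gredwidisnibiule.
Rule 2 (final vowel raising): /e/ is a mid vowel in word-final position, so it raises to [i]. /gredwidisnibiule/ → gredwidisnibiuli.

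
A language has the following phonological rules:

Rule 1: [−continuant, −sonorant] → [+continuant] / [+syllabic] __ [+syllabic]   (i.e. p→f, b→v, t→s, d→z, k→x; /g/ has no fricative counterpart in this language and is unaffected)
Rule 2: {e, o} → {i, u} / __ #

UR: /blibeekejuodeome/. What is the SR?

Rule 1 (intervocalic spirantization): /b/ is a stop between vowels /i/ and /e/, so it spirantizes to the fricative [v]. /k/ is a stop between vowels /e/ and /e/, so it spirantizes to the fricative [x]. /d/ is a stop between vowels /o/ and /e/, so it spirantizes to the fricative [z]. /blibeekejuodeome/ → bliveexejuozeome.
Rule 2 (final vowel raising): /e/ is a mid vowel in word-final position, so it raises to [i]. /bliveexejuozeome/ → bliveexejuozeomi.

bliveexejuozeomi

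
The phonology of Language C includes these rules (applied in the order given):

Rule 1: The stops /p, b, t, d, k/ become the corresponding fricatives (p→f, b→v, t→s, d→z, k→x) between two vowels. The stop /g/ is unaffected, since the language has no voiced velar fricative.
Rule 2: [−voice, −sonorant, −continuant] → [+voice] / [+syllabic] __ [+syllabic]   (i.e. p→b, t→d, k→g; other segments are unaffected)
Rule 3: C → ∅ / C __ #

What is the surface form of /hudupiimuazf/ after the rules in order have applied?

Rule 1 (intervocalic spirantization): /d/ is a stop between vowels /u/ and /u/, so it spirantizes to the fricative [z]. /p/ is a stop between vowels /u/ and /i/, so it spirantizes to the fricative [f]. /hudupiimuazf/ → huzufiimuazf.
Rule 2 (intervocalic voicing): no segment meets the environment; /huzufiimuazf/ is unchanged.
Rule 3 (final cluster simplification): /f/ is the second consonant of a word-final cluster /zf/, so it deletes. /huzufiimuazf/ → huzufiimuaz.

huzufiimuaz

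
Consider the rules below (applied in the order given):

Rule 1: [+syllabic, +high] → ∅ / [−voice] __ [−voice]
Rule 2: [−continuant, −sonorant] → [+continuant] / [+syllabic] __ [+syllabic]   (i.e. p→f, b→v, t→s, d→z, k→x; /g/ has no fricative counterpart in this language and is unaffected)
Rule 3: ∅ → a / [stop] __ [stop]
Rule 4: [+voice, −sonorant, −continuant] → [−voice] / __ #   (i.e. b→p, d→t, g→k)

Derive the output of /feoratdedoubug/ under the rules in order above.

Rule 1 (high vowel syncope): no segment meets the environment; /feoratdedoubug/ is unchanged.
Rule 2 (intervocalic spirantization): /d/ is a stop between vowels /e/ and /o/, so it spirantizes to the fricative [z]. /b/ is a stop between vowels /u/ and /u/, so it spirantizes to the fricative [v]. /feoratdedoubug/ → feoratdezouvug.
Rule 3 (stop-cluster a-epenthesis): /t/ and /d/ form a stop–stop cluster, so [a] is inserted between them. /feoratdezouvug/ → feoratadezouvug.
Rule 4 (final devoicing): /g/ is a voiced stop in word-final position, so it devoices to [k]. /feoratadezouvug/ → feoratadezouvuk.

feoratadezouvuk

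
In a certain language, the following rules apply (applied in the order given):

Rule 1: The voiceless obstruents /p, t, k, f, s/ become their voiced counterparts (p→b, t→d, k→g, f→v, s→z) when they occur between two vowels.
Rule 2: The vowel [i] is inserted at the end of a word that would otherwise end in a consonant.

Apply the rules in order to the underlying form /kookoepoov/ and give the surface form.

koogoeboovi

Rule 1 (intervocalic voicing): /k/ is a voiceless obstruent between vowels /o/ and /o/, so it voices to [g]. /p/ is a voiceless obstruent between vowels /e/ and /o/, so it voices to [b]. /kookoepoov/ → koogoeboov.
Rule 2 (final i-epenthesis): the form ends in the consonant /v/, so [i] is inserted word-finally. /koogoeboov/ → koogoeboovi.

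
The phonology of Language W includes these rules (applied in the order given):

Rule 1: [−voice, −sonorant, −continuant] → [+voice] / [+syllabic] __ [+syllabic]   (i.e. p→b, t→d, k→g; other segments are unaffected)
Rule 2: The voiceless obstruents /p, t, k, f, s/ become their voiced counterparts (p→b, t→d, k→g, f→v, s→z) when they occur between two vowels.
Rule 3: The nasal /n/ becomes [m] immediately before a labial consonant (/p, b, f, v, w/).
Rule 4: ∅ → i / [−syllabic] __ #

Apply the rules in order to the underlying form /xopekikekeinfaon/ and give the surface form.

Rule 1 (intervocalic voicing): /p/ is a voiceless stop between vowels /o/ and /e/, so it voices to [b]. /k/ is a voiceless stop between vowels /e/ and /i/, so it voices to [g]. /k/ is a voiceless stop between vowels /i/ and /e/, so it voices to [g]. /k/ is a voiceless stop between vowels /e/ and /e/, so it voices to [g]. /xopekikekeinfaon/ → xobegigegeinfaon.
Rule 2 (intervocalic voicing): no segment meets the environment; /xobegigegeinfaon/ is unchanged.
Rule 3 (nasal place assimilation): /n/ precedes the labial consonant /f/, so it assimilates in place to [m]. /xobegigegeinfaon/ → xobegigegeimfaon.
Rule 4 (final i-epenthesis): the form ends in the consonant /n/, so [i] is inserted word-finally. /xobegigegeimfaon/ → xobegigegeimfaoni.

xobegigegeimfaoni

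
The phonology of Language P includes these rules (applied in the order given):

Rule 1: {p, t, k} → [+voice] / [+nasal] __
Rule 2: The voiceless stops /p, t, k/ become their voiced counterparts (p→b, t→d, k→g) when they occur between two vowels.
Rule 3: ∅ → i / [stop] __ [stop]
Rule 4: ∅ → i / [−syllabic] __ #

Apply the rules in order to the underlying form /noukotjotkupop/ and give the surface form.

nougotjotikubopi

Rule 1 (post-nasal voicing): no segment meets the environment; /noukotjotkupop/ is unchanged.
Rule 2 (intervocalic voicing): /k/ is a voiceless stop between vowels /u/ and /o/, so it voices to [g]. /p/ is a voiceless stop between vowels /u/ and /o/, so it voices to [b]. /noukotjotkupop/ → nougotjotkubop.
Rule 3 (stop-cluster i-epenthesis): /t/ and /k/ form a stop–stop cluster, so [i] is inserted between them. /nougotjotkubop/ → nougotjotikubop.
Rule 4 (final i-epenthesis): the form ends in the consonant /p/, so [i] is inserted word-finally. /nougotjotikubop/ → nougotjotikubopi.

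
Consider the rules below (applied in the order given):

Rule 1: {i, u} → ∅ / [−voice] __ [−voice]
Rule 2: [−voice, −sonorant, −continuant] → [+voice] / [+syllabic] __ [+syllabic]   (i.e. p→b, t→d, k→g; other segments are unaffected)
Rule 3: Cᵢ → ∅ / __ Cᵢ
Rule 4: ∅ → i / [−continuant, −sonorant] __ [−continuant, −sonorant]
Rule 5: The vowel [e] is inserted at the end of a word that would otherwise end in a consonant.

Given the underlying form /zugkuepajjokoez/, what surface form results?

zugikuebajogoeze

Rule 1 (high vowel syncope): no segment meets the environment; /zugkuepajjokoez/ is unchanged.
Rule 2 (intervocalic voicing): /p/ is a voiceless stop between vowels /e/ and /a/, so it voices to [b]. /k/ is a voiceless stop between vowels /o/ and /o/, so it voices to [g]. /zugkuepajjokoez/ → zugkuebajjogoez.
Rule 3 (degemination): /jj/ is a geminate; the first /j/ deletes. /zugkuebajjogoez/ → zugkuebajogoez.
Rule 4 (stop-cluster i-epenthesis): /g/ and /k/ form a stop–stop cluster, so [i] is inserted between them. /zugkuebajogoez/ → zugikuebajogoez.
Rule 5 (final e-epenthesis): the form ends in the consonant /z/, so [e] is inserted word-finally. /zugikuebajogoez/ → zugikuebajogoeze.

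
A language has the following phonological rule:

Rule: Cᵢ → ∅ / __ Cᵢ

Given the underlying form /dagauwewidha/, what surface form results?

No segment of /dagauwewidha/ meets the structural description of the rule, so the form surfaces unchanged.

dagauwewidha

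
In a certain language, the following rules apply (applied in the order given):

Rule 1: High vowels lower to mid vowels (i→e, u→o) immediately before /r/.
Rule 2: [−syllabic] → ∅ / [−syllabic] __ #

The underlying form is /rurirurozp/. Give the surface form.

Rule 1 (pre-rhotic lowering): /u/ is a high vowel immediately before /r/, so it lowers to [o]. /i/ is a high vowel immediately before /r/, so it lowers to [e]. /u/ is a high vowel immediately before /r/, so it lowers to [o]. /rurirurozp/ → rorerorozp.
Rule 2 (final cluster simplification): /p/ is the second consonant of a word-final cluster /zp/, so it deletes. /rorerorozp/ → roreroroz.

roreroroz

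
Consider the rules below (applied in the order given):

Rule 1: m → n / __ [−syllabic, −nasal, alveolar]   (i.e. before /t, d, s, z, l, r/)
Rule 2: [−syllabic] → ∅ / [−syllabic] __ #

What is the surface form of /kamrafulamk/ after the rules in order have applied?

kanrafulam

Rule 1 (nasal place assimilation): /m/ precedes the alveolar consonant /r/, so it assimilates in place to [n]. /kamrafulamk/ → kanrafulamk.
Rule 2 (final cluster simplification): /k/ is the second consonant of a word-final cluster /mk/, so it deletes. /kanrafulamk/ → kanrafulam.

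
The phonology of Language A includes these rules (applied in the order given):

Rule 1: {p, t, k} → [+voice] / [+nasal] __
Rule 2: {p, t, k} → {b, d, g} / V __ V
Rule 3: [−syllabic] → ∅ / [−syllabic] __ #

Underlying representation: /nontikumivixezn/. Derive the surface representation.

Rule 1 (post-nasal voicing): /t/ is a voiceless stop immediately after the nasal /n/, so it voices to [d]. /nontikumivixezn/ → nondikumivixezn.
Rule 2 (intervocalic voicing): /k/ is a voiceless stop between vowels /i/ and /u/, so it voices to [g]. /nondikumivixezn/ → nondigumivixezn.
Rule 3 (final cluster simplification): /n/ is the second consonant of a word-final cluster /zn/, so it deletes. /nondigumivixezn/ → nondigumivixez.

nondigumivixez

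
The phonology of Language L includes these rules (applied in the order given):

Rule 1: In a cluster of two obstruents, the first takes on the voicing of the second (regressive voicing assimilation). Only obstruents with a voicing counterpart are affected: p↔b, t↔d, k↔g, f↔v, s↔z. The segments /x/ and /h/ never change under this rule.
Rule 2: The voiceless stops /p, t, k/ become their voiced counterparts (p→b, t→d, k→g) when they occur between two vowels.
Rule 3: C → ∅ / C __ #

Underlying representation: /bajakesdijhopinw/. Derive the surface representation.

bajagezdijhobin

Rule 1 (regressive voicing assimilation): /s/ precedes the voiced obstruent /d/, so it voices to [z] by assimilation. /bajakesdijhopinw/ → bajakezdijhopinw.
Rule 2 (intervocalic voicing): /k/ is a voiceless stop between vowels /a/ and /e/, so it voices to [g]. /p/ is a voiceless stop between vowels /o/ and /i/, so it voices to [b]. /bajakezdijhopinw/ → bajagezdijhobinw.
Rule 3 (final cluster simplification): /w/ is the second consonant of a word-final cluster /nw/, so it deletes. /bajagezdijhobinw/ → bajagezdijhobin.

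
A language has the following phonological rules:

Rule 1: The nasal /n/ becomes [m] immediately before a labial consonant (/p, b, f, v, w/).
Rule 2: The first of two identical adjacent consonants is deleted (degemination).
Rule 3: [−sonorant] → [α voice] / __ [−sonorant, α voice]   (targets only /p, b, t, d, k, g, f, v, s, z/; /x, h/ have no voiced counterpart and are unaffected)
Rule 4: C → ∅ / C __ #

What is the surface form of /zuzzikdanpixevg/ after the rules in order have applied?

zuzigdampixev

Rule 1 (nasal place assimilation): /n/ precedes the labial consonant /p/, so it assimilates in place to [m]. /zuzzikdanpixevg/ → zuzzikdampixevg.
Rule 2 (degemination): /zz/ is a geminate; the first /z/ deletes. /zuzzikdampixevg/ → zuzikdampixevg.
Rule 3 (regressive voicing assimilation): /k/ precedes the voiced obstruent /d/, so it voices to [g] by assimilation. /zuzikdampixevg/ → zuzigdampixevg.
Rule 4 (final cluster simplification): /g/ is the second consonant of a word-final cluster /vg/, so it deletes. /zuzigdampixevg/ → zuzigdampixev.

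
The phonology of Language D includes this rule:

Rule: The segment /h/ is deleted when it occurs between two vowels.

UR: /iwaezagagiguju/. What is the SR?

No segment of /iwaezagagiguju/ meets the structural description of the rule, so the form surfaces unchanged.

iwaezagagiguju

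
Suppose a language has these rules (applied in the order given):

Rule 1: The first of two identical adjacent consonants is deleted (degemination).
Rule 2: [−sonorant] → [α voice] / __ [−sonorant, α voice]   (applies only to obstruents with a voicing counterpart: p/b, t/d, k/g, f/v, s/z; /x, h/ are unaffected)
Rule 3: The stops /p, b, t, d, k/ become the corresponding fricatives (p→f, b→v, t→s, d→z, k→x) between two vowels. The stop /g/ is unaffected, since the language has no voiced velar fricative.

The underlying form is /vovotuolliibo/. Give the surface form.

Rule 1 (degemination): /ll/ is a geminate; the first /l/ deletes. /vovotuolliibo/ → vovotuoliibo.
Rule 2 (regressive voicing assimilation): no segment meets the environment; /vovotuoliibo/ is unchanged.
Rule 3 (intervocalic spirantization): /t/ is a stop between vowels /o/ and /u/, so it spirantizes to the fricative [s]. /b/ is a stop between vowels /i/ and /o/, so it spirantizes to the fricative [v]. /vovotuoliibo/ → vovosuoliivo.

vovosuoliivo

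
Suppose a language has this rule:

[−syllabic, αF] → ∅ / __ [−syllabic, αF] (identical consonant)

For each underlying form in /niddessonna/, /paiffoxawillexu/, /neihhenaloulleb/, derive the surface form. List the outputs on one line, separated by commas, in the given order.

/niddessonna/: /dd/ is a geminate; the first /d/ deletes. /ss/ is a geminate; the first /s/ deletes. /nn/ is a geminate; the first /n/ deletes. → [nidesona].
/paiffoxawillexu/: /ff/ is a geminate; the first /f/ deletes. /ll/ is a geminate; the first /l/ deletes. → [paifoxawilexu].
/neihhenaloulleb/: /hh/ is a geminate; the first /h/ deletes. /ll/ is a geminate; the first /l/ deletes. → [neihenalouleb].

nidesona, paifoxawilexu, neihenalouleb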